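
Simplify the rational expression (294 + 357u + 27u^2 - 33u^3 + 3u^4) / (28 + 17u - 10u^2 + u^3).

(-42 - 15u + 3u^2)/(-4 + u)

By polynomial division,
  3u^4 - 33u^3 + 27u^2 + 357u + 294 = (3u - 3)(u^3 - 10u^2 + 17u + 28) + (-54u^2 + 324u + 378)
  u^3 - 10u^2 + 17u + 28 = (-(1/54)u + 2/27)(-54u^2 + 324u + 378) + (0)
Last nonzero remainder: -54u^2 + 324u + 378. Dividing through by -54 gives the monic gcd u^2 - 6u - 7.
Cancel u^2 - 6u - 7 from numerator and denominator to get the reduced form.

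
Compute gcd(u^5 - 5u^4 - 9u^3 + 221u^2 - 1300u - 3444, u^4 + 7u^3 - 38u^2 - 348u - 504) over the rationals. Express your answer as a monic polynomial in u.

Apply the Euclidean algorithm:
  u^5 - 5u^4 - 9u^3 + 221u^2 - 1300u - 3444 = (u - 12)(u^4 + 7u^3 - 38u^2 - 348u - 504) + (113u^3 + 113u^2 - 4972u - 9492)
  u^4 + 7u^3 - 38u^2 - 348u - 504 = ((1/113)u + 6/113)(113u^3 + 113u^2 - 4972u - 9492) + (0)
Last nonzero remainder: 113u^3 + 113u^2 - 4972u - 9492. Dividing through by 113 gives the monic gcd u^3 + u^2 - 44u - 84.

u^3 + u^2 - 44u - 84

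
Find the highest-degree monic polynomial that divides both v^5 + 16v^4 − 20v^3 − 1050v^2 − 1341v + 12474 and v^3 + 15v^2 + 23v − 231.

Apply the Euclidean algorithm:
  v^5 + 16v^4 − 20v^3 − 1050v^2 − 1341v + 12474 = (v^2 + v − 58)(v^3 + 15v^2 + 23v − 231) + (28v^2 + 224v − 924)
  v^3 + 15v^2 + 23v − 231 = ((1/28)v + 1/4)(28v^2 + 224v − 924) + (0)
Last nonzero remainder: 28v^2 + 224v − 924. Dividing through by 28 gives the monic gcd v^2 + 8v − 33.

v^2 + 8v − 33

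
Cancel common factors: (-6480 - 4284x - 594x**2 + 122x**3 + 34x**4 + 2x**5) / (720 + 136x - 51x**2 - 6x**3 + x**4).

(324 + 198x + 36x**2 + 2x**3)/(-36 - 5x + x**2)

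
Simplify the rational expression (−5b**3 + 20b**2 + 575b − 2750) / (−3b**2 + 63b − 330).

Apply the Euclidean algorithm:
  −5b**3 + 20b**2 + 575b − 2750 = ((5/3)b + 85/3)(−3b**2 + 63b − 330) + (−660b + 6600)
  −3b**2 + 63b − 330 = ((1/220)b − 1/20)(−660b + 6600) + (0)
Last nonzero remainder: −660b + 6600. Dividing through by −660 gives the monic gcd b − 10.
Cancel b − 10 from numerator and denominator to get the reduced form.

(5b**2 + 30b − 275)/(3b − 33)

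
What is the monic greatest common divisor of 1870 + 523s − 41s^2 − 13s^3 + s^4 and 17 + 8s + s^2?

17 + 8s + s^2

Apply the Euclidean algorithm:
  s^4 − 13s^3 − 41s^2 + 523s + 1870 = (s^2 − 21s + 110)(s^2 + 8s + 17) + (0)
The last nonzero remainder s^2 + 8s + 17 is already monic.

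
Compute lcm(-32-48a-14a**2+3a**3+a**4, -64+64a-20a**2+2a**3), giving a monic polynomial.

Repeated division with remainder:
  a**4+3a**3-14a**2-48a-32 = ((1/2)a+13/2)(2a**3-20a**2+64a-64) + (84a**2-432a+384)
  2a**3-20a**2+64a-64 = ((1/42)a-17/147)(84a**2-432a+384) + ((240/49)a-960/49)
  84a**2-432a+384 = ((343/20)a-98/5)((240/49)a-960/49) + (0)
Last nonzero remainder: (240/49)a-960/49. Dividing through by 240/49 gives the monic gcd a-4.
Then lcm(f, g) = f·g / gcd(f, g); expanding and making the result monic gives the answer.

-256-192a+144a**2+60a**3-24a**4-3a**5+a**6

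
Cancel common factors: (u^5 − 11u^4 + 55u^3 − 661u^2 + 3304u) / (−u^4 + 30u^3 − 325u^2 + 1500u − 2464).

(−u^3 − 4u^2 − 59u)/(u^2 − 15u + 44)

Euclidean algorithm in ℚ[u]:
  u^5 − 11u^4 + 55u^3 − 661u^2 + 3304u = (−u − 19)(−u^4 + 30u^3 − 325u^2 + 1500u − 2464) + (300u^3 − 5336u^2 + 29340u − 46816)
  −u^4 + 30u^3 − 325u^2 + 1500u − 2464 = (−(1/300)u + 229/5625)(300u^3 − 5336u^2 + 29340u − 46816) + (−(56056/5625)u^2 + (56056/375)u − 3139136/5625)
  300u^3 − 5336u^2 + 29340u − 46816 = (−(421875/14014)u + 106875/1274)(−(56056/5625)u^2 + (56056/375)u − 3139136/5625) + (0)
Last nonzero remainder: −(56056/5625)u^2 + (56056/375)u − 3139136/5625. Dividing through by −56056/5625 gives the monic gcd u^2 − 15u + 56.
Cancel u^2 − 15u + 56 from numerator and denominator to get the reduced form.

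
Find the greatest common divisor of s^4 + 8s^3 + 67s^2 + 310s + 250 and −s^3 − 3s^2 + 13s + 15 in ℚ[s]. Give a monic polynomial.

Apply the Euclidean algorithm:
  s^4 + 8s^3 + 67s^2 + 310s + 250 = (−s − 5)(−s^3 − 3s^2 + 13s + 15) + (65s^2 + 390s + 325)
  −s^3 − 3s^2 + 13s + 15 = (−(1/65)s + 3/65)(65s^2 + 390s + 325) + (0)
Last nonzero remainder: 65s^2 + 390s + 325. Dividing through by 65 gives the monic gcd s^2 + 6s + 5.

s^2 + 6s + 5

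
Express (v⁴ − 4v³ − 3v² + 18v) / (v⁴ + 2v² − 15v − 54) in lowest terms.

By polynomial division,
  v⁴ − 4v³ − 3v² + 18v = (v⁴ + 2v² − 15v − 54) + (−4v³ − 5v² + 33v + 54)
  v⁴ + 2v² − 15v − 54 = (−(1/4)v + 5/16)(−4v³ − 5v² + 33v + 54) + ((189/16)v² − (189/16)v − 567/8)
  −4v³ − 5v² + 33v + 54 = (−(64/189)v − 16/21)((189/16)v² − (189/16)v − 567/8) + (0)
Last nonzero remainder: (189/16)v² − (189/16)v − 567/8. Dividing through by 189/16 gives the monic gcd v² − v − 6.
Cancel v² − v − 6 from numerator and denominator to get the reduced form.

(v² − 3v)/(v² + v + 9)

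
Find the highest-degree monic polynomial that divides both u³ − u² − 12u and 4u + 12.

u + 3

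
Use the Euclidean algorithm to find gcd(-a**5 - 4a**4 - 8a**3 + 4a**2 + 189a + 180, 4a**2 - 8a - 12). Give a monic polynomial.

Repeated division with remainder:
  -a**5 - 4a**4 - 8a**3 + 4a**2 + 189a + 180 = (-(1/4)a**3 - (3/2)a**2 - (23/4)a - 15)(4a**2 - 8a - 12) + (0)
Last nonzero remainder: 4a**2 - 8a - 12. Dividing through by 4 gives the monic gcd a**2 - 2a - 3.

a**2 - 2a - 3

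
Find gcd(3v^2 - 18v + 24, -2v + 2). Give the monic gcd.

1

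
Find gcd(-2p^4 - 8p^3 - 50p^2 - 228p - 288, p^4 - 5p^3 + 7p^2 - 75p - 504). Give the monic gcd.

p^3 + 2p^2 + 21p + 72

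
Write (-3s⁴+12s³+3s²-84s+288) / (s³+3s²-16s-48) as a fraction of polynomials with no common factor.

Repeated division with remainder:
  -3s⁴+12s³+3s²-84s+288 = (-3s+21)(s³+3s²-16s-48) + (-108s²+108s+1296)
  s³+3s²-16s-48 = (-(1/108)s-1/27)(-108s²+108s+1296) + (0)
Last nonzero remainder: -108s²+108s+1296. Dividing through by -108 gives the monic gcd s²-s-12.
Cancel s²-s-12 from numerator and denominator to get the reduced form.

(-3s²+9s-24)/(s+4)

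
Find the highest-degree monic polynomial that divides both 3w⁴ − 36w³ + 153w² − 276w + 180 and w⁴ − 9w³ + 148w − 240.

Repeated division with remainder:
  3w⁴ − 36w³ + 153w² − 276w + 180 = (3)(w⁴ − 9w³ + 148w − 240) + (−9w³ + 153w² − 720w + 900)
  w⁴ − 9w³ + 148w − 240 = (−(1/9)w − 8/9)(−9w³ + 153w² − 720w + 900) + (56w² − 392w + 560)
  −9w³ + 153w² − 720w + 900 = (−(9/56)w + 45/28)(56w² − 392w + 560) + (0)
Last nonzero remainder: 56w² − 392w + 560. Dividing through by 56 gives the monic gcd w² − 7w + 10.

w² − 7w + 10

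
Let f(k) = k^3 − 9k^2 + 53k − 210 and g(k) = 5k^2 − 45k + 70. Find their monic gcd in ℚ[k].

By polynomial division,
  k^3 − 9k^2 + 53k − 210 = ((1/5)k)(5k^2 − 45k + 70) + (39k − 210)
  5k^2 − 45k + 70 = ((5/39)k − 235/507)(39k − 210) + (−4620/169)
  39k − 210 = (−(2197/1540)k + 169/22)(−4620/169) + (0)
The last nonzero remainder is the constant −4620/169, so the polynomials are coprime and gcd = 1.

1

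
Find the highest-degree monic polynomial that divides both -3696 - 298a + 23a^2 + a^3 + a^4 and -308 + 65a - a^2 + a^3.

77 + 3a + a^2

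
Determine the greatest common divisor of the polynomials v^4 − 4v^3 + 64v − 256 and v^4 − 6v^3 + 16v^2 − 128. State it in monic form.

v^3 − 8v^2 + 32v − 64

Repeated division with remainder:
  v^4 − 4v^3 + 64v − 256 = (v^4 − 6v^3 + 16v^2 − 128) + (2v^3 − 16v^2 + 64v − 128)
  v^4 − 6v^3 + 16v^2 − 128 = ((1/2)v + 1)(2v^3 − 16v^2 + 64v − 128) + (0)
Last nonzero remainder: 2v^3 − 16v^2 + 64v − 128. Dividing through by 2 gives the monic gcd v^3 − 8v^2 + 32v − 64.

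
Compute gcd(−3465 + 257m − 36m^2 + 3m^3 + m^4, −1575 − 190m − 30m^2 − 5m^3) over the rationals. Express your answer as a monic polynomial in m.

45 − m + m^2

Euclidean algorithm in ℚ[m]:
  m^4 + 3m^3 − 36m^2 + 257m − 3465 = (−(1/5)m + 3/5)(−5m^3 − 30m^2 − 190m − 1575) + (−56m^2 + 56m − 2520)
  −5m^3 − 30m^2 − 190m − 1575 = ((5/56)m + 5/8)(−56m^2 + 56m − 2520) + (0)
Last nonzero remainder: −56m^2 + 56m − 2520. Dividing through by −56 gives the monic gcd m^2 − m + 45.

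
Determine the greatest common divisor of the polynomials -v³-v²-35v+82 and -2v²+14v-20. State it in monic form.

v-2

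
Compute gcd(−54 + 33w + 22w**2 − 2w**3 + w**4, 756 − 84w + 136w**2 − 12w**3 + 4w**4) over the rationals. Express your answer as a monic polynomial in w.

Repeated division with remainder:
  w**4 − 2w**3 + 22w**2 + 33w − 54 = (1/4)(4w**4 − 12w**3 + 136w**2 − 84w + 756) + (w**3 − 12w**2 + 54w − 243)
  4w**4 − 12w**3 + 136w**2 − 84w + 756 = (4w + 36)(w**3 − 12w**2 + 54w − 243) + (352w**2 − 1056w + 9504)
  w**3 − 12w**2 + 54w − 243 = ((1/352)w − 9/352)(352w**2 − 1056w + 9504) + (0)
Last nonzero remainder: 352w**2 − 1056w + 9504. Dividing through by 352 gives the monic gcd w**2 − 3w + 27.

27 − 3w + w**2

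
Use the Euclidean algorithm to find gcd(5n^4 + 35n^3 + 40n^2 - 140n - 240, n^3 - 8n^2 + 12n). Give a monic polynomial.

n - 2

Euclidean algorithm in ℚ[n]:
  5n^4 + 35n^3 + 40n^2 - 140n - 240 = (5n + 75)(n^3 - 8n^2 + 12n) + (580n^2 - 1040n - 240)
  n^3 - 8n^2 + 12n = ((1/580)n - 9/841)(580n^2 - 1040n - 240) + ((1080/841)n - 2160/841)
  580n^2 - 1040n - 240 = ((24389/54)n + 841/9)((1080/841)n - 2160/841) + (0)
Last nonzero remainder: (1080/841)n - 2160/841. Dividing through by 1080/841 gives the monic gcd n - 2.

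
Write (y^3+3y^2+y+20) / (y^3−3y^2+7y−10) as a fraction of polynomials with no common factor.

By polynomial division,
  y^3+3y^2+y+20 = (y^3−3y^2+7y−10) + (6y^2−6y+30)
  y^3−3y^2+7y−10 = ((1/6)y−1/3)(6y^2−6y+30) + (0)
Last nonzero remainder: 6y^2−6y+30. Dividing through by 6 gives the monic gcd y^2−y+5.
Cancel y^2−y+5 from numerator and denominator to get the reduced form.

(y+4)/(y−2)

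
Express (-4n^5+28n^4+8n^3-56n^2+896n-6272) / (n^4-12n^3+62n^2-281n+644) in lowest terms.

(-4n^3-16n^2-56n-224)/(n^2-n+23)

Apply the Euclidean algorithm:
  -4n^5+28n^4+8n^3-56n^2+896n-6272 = (-4n-20)(n^4-12n^3+62n^2-281n+644) + (16n^3+60n^2-2148n+6608)
  n^4-12n^3+62n^2-281n+644 = ((1/16)n-63/64)(16n^3+60n^2-2148n+6608) + ((4085/16)n^2-(44935/16)n+28595/4)
  16n^3+60n^2-2148n+6608 = ((256/4085)n+3776/4085)((4085/16)n^2-(44935/16)n+28595/4) + (0)
Last nonzero remainder: (4085/16)n^2-(44935/16)n+28595/4. Dividing through by 4085/16 gives the monic gcd n^2-11n+28.
Cancel n^2-11n+28 from numerator and denominator to get the reduced form.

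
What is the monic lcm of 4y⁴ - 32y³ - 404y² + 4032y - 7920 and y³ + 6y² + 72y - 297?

Euclidean algorithm in ℚ[y]:
  4y⁴ - 32y³ - 404y² + 4032y - 7920 = (4y - 56)(y³ + 6y² + 72y - 297) + (-356y² + 9252y - 24552)
  y³ + 6y² + 72y - 297 = (-(1/356)y - 2847/31684)(-356y² + 9252y - 24552) + ((6609141/7921)y - 19827423/7921)
  -356y² + 9252y - 24552 = (-(2819876/6609141)y + 1964408/200277)((6609141/7921)y - 19827423/7921) + (0)
Last nonzero remainder: (6609141/7921)y - 19827423/7921. Dividing through by 6609141/7921 gives the monic gcd y - 3.
Then lcm(f, g) = f·g / gcd(f, g); expanding and making the result monic gives the answer.

y⁶ + y⁵ - 74y⁴ - 693y³ - 2907y² + 81972y - 196020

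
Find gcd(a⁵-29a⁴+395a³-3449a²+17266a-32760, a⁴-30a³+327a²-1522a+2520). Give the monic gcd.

a³-23a²+166a-360

Euclidean algorithm in ℚ[a]:
  a⁵-29a⁴+395a³-3449a²+17266a-32760 = (a+1)(a⁴-30a³+327a²-1522a+2520) + (98a³-2254a²+16268a-35280)
  a⁴-30a³+327a²-1522a+2520 = ((1/98)a-1/14)(98a³-2254a²+16268a-35280) + (0)
Last nonzero remainder: 98a³-2254a²+16268a-35280. Dividing through by 98 gives the monic gcd a³-23a²+166a-360.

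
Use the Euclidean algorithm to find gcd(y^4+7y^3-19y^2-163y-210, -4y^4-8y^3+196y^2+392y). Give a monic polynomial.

y^2+9y+14

Euclidean algorithm in ℚ[y]:
  y^4+7y^3-19y^2-163y-210 = (-1/4)(-4y^4-8y^3+196y^2+392y) + (5y^3+30y^2-65y-210)
  -4y^4-8y^3+196y^2+392y = (-(4/5)y+16/5)(5y^3+30y^2-65y-210) + (48y^2+432y+672)
  5y^3+30y^2-65y-210 = ((5/48)y-5/16)(48y^2+432y+672) + (0)
Last nonzero remainder: 48y^2+432y+672. Dividing through by 48 gives the monic gcd y^2+9y+14.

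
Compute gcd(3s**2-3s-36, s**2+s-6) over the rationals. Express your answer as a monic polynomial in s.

s+3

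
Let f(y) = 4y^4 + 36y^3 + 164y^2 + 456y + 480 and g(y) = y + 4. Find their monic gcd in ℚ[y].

y + 4

By polynomial division,
  4y^4 + 36y^3 + 164y^2 + 456y + 480 = (4y^3 + 20y^2 + 84y + 120)(y + 4) + (0)
The last nonzero remainder y + 4 is already monic.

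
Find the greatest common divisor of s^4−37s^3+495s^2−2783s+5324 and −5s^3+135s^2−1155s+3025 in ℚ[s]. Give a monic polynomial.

s^2−22s+121

By polynomial division,
  s^4−37s^3+495s^2−2783s+5324 = (−(1/5)s+2)(−5s^3+135s^2−1155s+3025) + (−6s^2+132s−726)
  −5s^3+135s^2−1155s+3025 = ((5/6)s−25/6)(−6s^2+132s−726) + (0)
Last nonzero remainder: −6s^2+132s−726. Dividing through by −6 gives the monic gcd s^2−22s+121.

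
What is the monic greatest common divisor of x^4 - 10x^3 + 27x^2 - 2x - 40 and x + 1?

Repeated division with remainder:
  x^4 - 10x^3 + 27x^2 - 2x - 40 = (x^3 - 11x^2 + 38x - 40)(x + 1) + (0)
The last nonzero remainder x + 1 is already monic.

x + 1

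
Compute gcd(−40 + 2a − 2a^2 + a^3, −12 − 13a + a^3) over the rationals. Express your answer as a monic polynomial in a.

Euclidean algorithm in ℚ[a]:
  a^3 − 2a^2 + 2a − 40 = (a^3 − 13a − 12) + (−2a^2 + 15a − 28)
  a^3 − 13a − 12 = (−(1/2)a − 15/4)(−2a^2 + 15a − 28) + ((117/4)a − 117)
  −2a^2 + 15a − 28 = (−(8/117)a + 28/117)((117/4)a − 117) + (0)
Last nonzero remainder: (117/4)a − 117. Dividing through by 117/4 gives the monic gcd a − 4.

−4 + a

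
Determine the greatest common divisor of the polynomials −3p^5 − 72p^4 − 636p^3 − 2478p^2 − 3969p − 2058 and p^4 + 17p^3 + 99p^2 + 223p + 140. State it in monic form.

p^2 + 8p + 7

Apply the Euclidean algorithm:
  −3p^5 − 72p^4 − 636p^3 − 2478p^2 − 3969p − 2058 = (−3p − 21)(p^4 + 17p^3 + 99p^2 + 223p + 140) + (18p^3 + 270p^2 + 1134p + 882)
  p^4 + 17p^3 + 99p^2 + 223p + 140 = ((1/18)p + 1/9)(18p^3 + 270p^2 + 1134p + 882) + (6p^2 + 48p + 42)
  18p^3 + 270p^2 + 1134p + 882 = (3p + 21)(6p^2 + 48p + 42) + (0)
Last nonzero remainder: 6p^2 + 48p + 42. Dividing through by 6 gives the monic gcd p^2 + 8p + 7.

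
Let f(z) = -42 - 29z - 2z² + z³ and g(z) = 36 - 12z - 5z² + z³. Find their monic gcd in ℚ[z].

3 + z

By polynomial division,
  z³ - 2z² - 29z - 42 = (z³ - 5z² - 12z + 36) + (3z² - 17z - 78)
  z³ - 5z² - 12z + 36 = ((1/3)z + 2/9)(3z² - 17z - 78) + ((160/9)z + 160/3)
  3z² - 17z - 78 = ((27/160)z - 117/80)((160/9)z + 160/3) + (0)
Last nonzero remainder: (160/9)z + 160/3. Dividing through by 160/9 gives the monic gcd z + 3.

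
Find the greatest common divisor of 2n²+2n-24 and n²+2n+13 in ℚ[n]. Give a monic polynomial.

1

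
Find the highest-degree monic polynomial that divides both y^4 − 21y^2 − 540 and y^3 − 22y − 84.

y − 6

Repeated division with remainder:
  y^4 − 21y^2 − 540 = (y)(y^3 − 22y − 84) + (y^2 + 84y − 540)
  y^3 − 22y − 84 = (y − 84)(y^2 + 84y − 540) + (7574y − 45444)
  y^2 + 84y − 540 = ((1/7574)y + 45/3787)(7574y − 45444) + (0)
Last nonzero remainder: 7574y − 45444. Dividing through by 7574 gives the monic gcd y − 6.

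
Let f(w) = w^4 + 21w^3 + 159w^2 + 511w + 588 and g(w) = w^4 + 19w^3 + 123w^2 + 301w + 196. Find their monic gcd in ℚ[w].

Euclidean algorithm in ℚ[w]:
  w^4 + 21w^3 + 159w^2 + 511w + 588 = (w^4 + 19w^3 + 123w^2 + 301w + 196) + (2w^3 + 36w^2 + 210w + 392)
  w^4 + 19w^3 + 123w^2 + 301w + 196 = ((1/2)w + 1/2)(2w^3 + 36w^2 + 210w + 392) + (0)
Last nonzero remainder: 2w^3 + 36w^2 + 210w + 392. Dividing through by 2 gives the monic gcd w^3 + 18w^2 + 105w + 196.

w^3 + 18w^2 + 105w + 196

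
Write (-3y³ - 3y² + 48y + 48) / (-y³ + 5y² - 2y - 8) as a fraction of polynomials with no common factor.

Apply the Euclidean algorithm:
  -3y³ - 3y² + 48y + 48 = (3)(-y³ + 5y² - 2y - 8) + (-18y² + 54y + 72)
  -y³ + 5y² - 2y - 8 = ((1/18)y - 1/9)(-18y² + 54y + 72) + (0)
Last nonzero remainder: -18y² + 54y + 72. Dividing through by -18 gives the monic gcd y² - 3y - 4.
Cancel y² - 3y - 4 from numerator and denominator to get the reduced form.

(3y + 12)/(y - 2)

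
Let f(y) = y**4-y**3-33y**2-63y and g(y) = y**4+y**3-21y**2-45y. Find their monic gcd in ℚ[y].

Repeated division with remainder:
  y**4-y**3-33y**2-63y = (y**4+y**3-21y**2-45y) + (-2y**3-12y**2-18y)
  y**4+y**3-21y**2-45y = (-(1/2)y+5/2)(-2y**3-12y**2-18y) + (0)
Last nonzero remainder: -2y**3-12y**2-18y. Dividing through by -2 gives the monic gcd y**3+6y**2+9y.

y**3+6y**2+9y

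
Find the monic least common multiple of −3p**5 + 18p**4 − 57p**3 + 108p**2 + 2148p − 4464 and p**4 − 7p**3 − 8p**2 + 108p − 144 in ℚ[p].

p**6 − 9p**5 + 37p**4 − 93p**3 − 608p**2 + 3636p − 4464

Euclidean algorithm in ℚ[p]:
  −3p**5 + 18p**4 − 57p**3 + 108p**2 + 2148p − 4464 = (−3p − 3)(p**4 − 7p**3 − 8p**2 + 108p − 144) + (−102p**3 + 408p**2 + 2040p − 4896)
  p**4 − 7p**3 − 8p**2 + 108p − 144 = (−(1/102)p + 1/34)(−102p**3 + 408p**2 + 2040p − 4896) + (0)
Last nonzero remainder: −102p**3 + 408p**2 + 2040p − 4896. Dividing through by −102 gives the monic gcd p**3 − 4p**2 − 20p + 48.
Then lcm(f, g) = f·g / gcd(f, g); expanding and making the result monic gives the answer.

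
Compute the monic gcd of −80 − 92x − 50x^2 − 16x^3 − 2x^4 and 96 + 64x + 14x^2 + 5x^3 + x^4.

8 + 6x + x^2

Euclidean algorithm in ℚ[x]:
  −2x^4 − 16x^3 − 50x^2 − 92x − 80 = (−2)(x^4 + 5x^3 + 14x^2 + 64x + 96) + (−6x^3 − 22x^2 + 36x + 112)
  x^4 + 5x^3 + 14x^2 + 64x + 96 = (−(1/6)x − 2/9)(−6x^3 − 22x^2 + 36x + 112) + ((136/9)x^2 + (272/3)x + 1088/9)
  −6x^3 − 22x^2 + 36x + 112 = (−(27/68)x + 63/68)((136/9)x^2 + (272/3)x + 1088/9) + (0)
Last nonzero remainder: (136/9)x^2 + (272/3)x + 1088/9. Dividing through by 136/9 gives the monic gcd x^2 + 6x + 8.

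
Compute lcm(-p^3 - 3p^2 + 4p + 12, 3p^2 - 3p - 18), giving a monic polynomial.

Apply the Euclidean algorithm:
  -p^3 - 3p^2 + 4p + 12 = (-(1/3)p - 4/3)(3p^2 - 3p - 18) + (-6p - 12)
  3p^2 - 3p - 18 = (-(1/2)p + 3/2)(-6p - 12) + (0)
Last nonzero remainder: -6p - 12. Dividing through by -6 gives the monic gcd p + 2.
Then lcm(f, g) = f·g / gcd(f, g); expanding and making the result monic gives the answer.

p^4 - 13p^2 + 36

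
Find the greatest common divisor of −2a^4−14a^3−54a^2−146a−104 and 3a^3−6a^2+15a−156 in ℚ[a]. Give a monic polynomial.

a^2+2a+13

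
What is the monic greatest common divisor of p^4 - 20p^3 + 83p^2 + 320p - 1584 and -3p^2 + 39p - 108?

Euclidean algorithm in ℚ[p]:
  p^4 - 20p^3 + 83p^2 + 320p - 1584 = (-(1/3)p^2 + (7/3)p + 44/3)(-3p^2 + 39p - 108) + (0)
Last nonzero remainder: -3p^2 + 39p - 108. Dividing through by -3 gives the monic gcd p^2 - 13p + 36.

p^2 - 13p + 36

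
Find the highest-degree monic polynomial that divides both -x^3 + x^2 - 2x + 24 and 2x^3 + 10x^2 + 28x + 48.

x^2 + 2x + 8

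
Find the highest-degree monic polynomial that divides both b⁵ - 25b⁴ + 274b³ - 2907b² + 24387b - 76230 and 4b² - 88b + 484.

Apply the Euclidean algorithm:
  b⁵ - 25b⁴ + 274b³ - 2907b² + 24387b - 76230 = ((1/4)b³ - (3/4)b² + (87/4)b - 315/2)(4b² - 88b + 484) + (0)
Last nonzero remainder: 4b² - 88b + 484. Dividing through by 4 gives the monic gcd b² - 22b + 121.

b² - 22b + 121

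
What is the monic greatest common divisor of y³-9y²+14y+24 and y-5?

1

Apply the Euclidean algorithm:
  y³-9y²+14y+24 = (y²-4y-6)(y-5) + (-6)
  y-5 = (-(1/6)y+5/6)(-6) + (0)
The last nonzero remainder is the constant -6, so the polynomials are coprime and gcd = 1.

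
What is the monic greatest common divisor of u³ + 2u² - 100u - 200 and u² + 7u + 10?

u + 2

By polynomial division,
  u³ + 2u² - 100u - 200 = (u - 5)(u² + 7u + 10) + (-75u - 150)
  u² + 7u + 10 = (-(1/75)u - 1/15)(-75u - 150) + (0)
Last nonzero remainder: -75u - 150. Dividing through by -75 gives the monic gcd u + 2.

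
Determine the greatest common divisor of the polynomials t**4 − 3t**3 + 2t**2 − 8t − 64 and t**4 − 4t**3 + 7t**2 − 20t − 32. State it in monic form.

t**3 − 5t**2 + 12t − 32

Repeated division with remainder:
  t**4 − 3t**3 + 2t**2 − 8t − 64 = (t**4 − 4t**3 + 7t**2 − 20t − 32) + (t**3 − 5t**2 + 12t − 32)
  t**4 − 4t**3 + 7t**2 − 20t − 32 = (t + 1)(t**3 − 5t**2 + 12t − 32) + (0)
The last nonzero remainder t**3 − 5t**2 + 12t − 32 is already monic.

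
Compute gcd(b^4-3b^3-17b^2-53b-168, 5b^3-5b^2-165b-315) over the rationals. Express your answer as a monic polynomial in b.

Apply the Euclidean algorithm:
  b^4-3b^3-17b^2-53b-168 = ((1/5)b-2/5)(5b^3-5b^2-165b-315) + (14b^2-56b-294)
  5b^3-5b^2-165b-315 = ((5/14)b+15/14)(14b^2-56b-294) + (0)
Last nonzero remainder: 14b^2-56b-294. Dividing through by 14 gives the monic gcd b^2-4b-21.

b^2-4b-21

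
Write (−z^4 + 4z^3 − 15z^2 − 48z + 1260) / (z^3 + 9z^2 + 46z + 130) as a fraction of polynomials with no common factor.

Apply the Euclidean algorithm:
  −z^4 + 4z^3 − 15z^2 − 48z + 1260 = (−z + 13)(z^3 + 9z^2 + 46z + 130) + (−86z^2 − 516z − 430)
  z^3 + 9z^2 + 46z + 130 = (−(1/86)z − 3/86)(−86z^2 − 516z − 430) + (23z + 115)
  −86z^2 − 516z − 430 = (−(86/23)z − 86/23)(23z + 115) + (0)
Last nonzero remainder: 23z + 115. Dividing through by 23 gives the monic gcd z + 5.
Cancel z + 5 from numerator and denominator to get the reduced form.

(−z^3 + 9z^2 − 60z + 252)/(z^2 + 4z + 26)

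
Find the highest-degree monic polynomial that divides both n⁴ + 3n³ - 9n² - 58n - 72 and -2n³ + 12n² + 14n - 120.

n - 4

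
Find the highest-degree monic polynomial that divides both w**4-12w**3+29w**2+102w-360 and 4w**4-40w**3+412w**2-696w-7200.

w**2-3w-18

Repeated division with remainder:
  w**4-12w**3+29w**2+102w-360 = (1/4)(4w**4-40w**3+412w**2-696w-7200) + (-2w**3-74w**2+276w+1440)
  4w**4-40w**3+412w**2-696w-7200 = (-2w+94)(-2w**3-74w**2+276w+1440) + (7920w**2-23760w-142560)
  -2w**3-74w**2+276w+1440 = (-(1/3960)w-1/99)(7920w**2-23760w-142560) + (0)
Last nonzero remainder: 7920w**2-23760w-142560. Dividing through by 7920 gives the monic gcd w**2-3w-18.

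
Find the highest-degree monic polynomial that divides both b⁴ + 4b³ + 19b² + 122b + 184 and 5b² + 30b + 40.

b² + 6b + 8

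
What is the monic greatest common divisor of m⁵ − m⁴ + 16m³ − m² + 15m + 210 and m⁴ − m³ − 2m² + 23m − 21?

m² − 3m + 7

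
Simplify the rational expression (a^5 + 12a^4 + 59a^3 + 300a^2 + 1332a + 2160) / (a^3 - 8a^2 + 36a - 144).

(a^3 + 14a^2 + 63a + 90)/(a - 6)

Repeated division with remainder:
  a^5 + 12a^4 + 59a^3 + 300a^2 + 1332a + 2160 = (a^2 + 20a + 183)(a^3 - 8a^2 + 36a - 144) + (1188a^2 - 2376a + 28512)
  a^3 - 8a^2 + 36a - 144 = ((1/1188)a - 1/198)(1188a^2 - 2376a + 28512) + (0)
Last nonzero remainder: 1188a^2 - 2376a + 28512. Dividing through by 1188 gives the monic gcd a^2 - 2a + 24.
Cancel a^2 - 2a + 24 from numerator and denominator to get the reduced form.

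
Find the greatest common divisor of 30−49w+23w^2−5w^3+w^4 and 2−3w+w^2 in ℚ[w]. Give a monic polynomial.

Repeated division with remainder:
  w^4−5w^3+23w^2−49w+30 = (w^2−2w+15)(w^2−3w+2) + (0)
The last nonzero remainder w^2−3w+2 is already monic.

2−3w+w^2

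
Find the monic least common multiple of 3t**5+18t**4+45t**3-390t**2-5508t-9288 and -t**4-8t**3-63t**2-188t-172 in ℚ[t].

t**6+8t**5+27t**4-100t**3-2096t**2-6768t-6192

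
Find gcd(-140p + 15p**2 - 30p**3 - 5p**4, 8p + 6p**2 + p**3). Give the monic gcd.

p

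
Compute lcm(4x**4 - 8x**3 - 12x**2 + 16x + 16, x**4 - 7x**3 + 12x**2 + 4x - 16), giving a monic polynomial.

Repeated division with remainder:
  4x**4 - 8x**3 - 12x**2 + 16x + 16 = (4)(x**4 - 7x**3 + 12x**2 + 4x - 16) + (20x**3 - 60x**2 + 80)
  x**4 - 7x**3 + 12x**2 + 4x - 16 = ((1/20)x - 1/5)(20x**3 - 60x**2 + 80) + (0)
Last nonzero remainder: 20x**3 - 60x**2 + 80. Dividing through by 20 gives the monic gcd x**3 - 3x**2 + 4.
Then lcm(f, g) = f·g / gcd(f, g); expanding and making the result monic gives the answer.

x**5 - 6x**4 + 5x**3 + 16x**2 - 12x - 16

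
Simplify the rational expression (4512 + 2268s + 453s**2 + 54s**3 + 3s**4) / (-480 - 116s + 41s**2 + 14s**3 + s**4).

(141 + 18s + 3s**2)/(-15 + 2s + s**2)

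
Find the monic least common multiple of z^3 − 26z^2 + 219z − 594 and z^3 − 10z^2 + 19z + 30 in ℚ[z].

Euclidean algorithm in ℚ[z]:
  z^3 − 26z^2 + 219z − 594 = (z^3 − 10z^2 + 19z + 30) + (−16z^2 + 200z − 624)
  z^3 − 10z^2 + 19z + 30 = (−(1/16)z − 5/32)(−16z^2 + 200z − 624) + ((45/4)z − 135/2)
  −16z^2 + 200z − 624 = (−(64/45)z + 416/45)((45/4)z − 135/2) + (0)
Last nonzero remainder: (45/4)z − 135/2. Dividing through by 45/4 gives the monic gcd z − 6.
Then lcm(f, g) = f·g / gcd(f, g); expanding and making the result monic gives the answer.

z^5 − 30z^4 + 318z^3 − 1340z^2 + 1281z + 2970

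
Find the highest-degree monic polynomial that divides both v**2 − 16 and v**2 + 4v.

v + 4

By polynomial division,
  v**2 − 16 = (v**2 + 4v) + (−4v − 16)
  v**2 + 4v = (−(1/4)v)(−4v − 16) + (0)
Last nonzero remainder: −4v − 16. Dividing through by −4 gives the monic gcd v + 4.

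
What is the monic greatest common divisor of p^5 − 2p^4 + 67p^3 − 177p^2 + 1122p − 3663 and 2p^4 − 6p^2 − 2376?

p^2 + 33

Apply the Euclidean algorithm:
  p^5 − 2p^4 + 67p^3 − 177p^2 + 1122p − 3663 = ((1/2)p − 1)(2p^4 − 6p^2 − 2376) + (70p^3 − 183p^2 + 2310p − 6039)
  2p^4 − 6p^2 − 2376 = ((1/35)p + 183/2450)(70p^3 − 183p^2 + 2310p − 6039) + (−(142911/2450)p^2 − 4716063/2450)
  70p^3 − 183p^2 + 2310p − 6039 = (−(171500/142911)p + 149450/47637)(−(142911/2450)p^2 − 4716063/2450) + (0)
Last nonzero remainder: −(142911/2450)p^2 − 4716063/2450. Dividing through by −142911/2450 gives the monic gcd p^2 + 33.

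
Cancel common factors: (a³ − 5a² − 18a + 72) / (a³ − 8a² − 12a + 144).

(a − 3)/(a − 6)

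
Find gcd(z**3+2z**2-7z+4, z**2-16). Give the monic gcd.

z+4

Repeated division with remainder:
  z**3+2z**2-7z+4 = (z+2)(z**2-16) + (9z+36)
  z**2-16 = ((1/9)z-4/9)(9z+36) + (0)
Last nonzero remainder: 9z+36. Dividing through by 9 gives the monic gcd z+4.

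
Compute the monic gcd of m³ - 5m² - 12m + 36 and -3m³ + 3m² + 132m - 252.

Repeated division with remainder:
  m³ - 5m² - 12m + 36 = (-1/3)(-3m³ + 3m² + 132m - 252) + (-4m² + 32m - 48)
  -3m³ + 3m² + 132m - 252 = ((3/4)m + 21/4)(-4m² + 32m - 48) + (0)
Last nonzero remainder: -4m² + 32m - 48. Dividing through by -4 gives the monic gcd m² - 8m + 12.

m² - 8m + 12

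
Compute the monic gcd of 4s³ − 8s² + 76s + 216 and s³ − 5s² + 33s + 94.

s + 2

By polynomial division,
  4s³ − 8s² + 76s + 216 = (4)(s³ − 5s² + 33s + 94) + (12s² − 56s − 160)
  s³ − 5s² + 33s + 94 = ((1/12)s − 1/36)(12s² − 56s − 160) + ((403/9)s + 806/9)
  12s² − 56s − 160 = ((108/403)s − 720/403)((403/9)s + 806/9) + (0)
Last nonzero remainder: (403/9)s + 806/9. Dividing through by 403/9 gives the monic gcd s + 2.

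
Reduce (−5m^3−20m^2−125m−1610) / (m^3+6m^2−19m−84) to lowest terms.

Apply the Euclidean algorithm:
  −5m^3−20m^2−125m−1610 = (−5)(m^3+6m^2−19m−84) + (10m^2−220m−2030)
  m^3+6m^2−19m−84 = ((1/10)m+14/5)(10m^2−220m−2030) + (800m+5600)
  10m^2−220m−2030 = ((1/80)m−29/80)(800m+5600) + (0)
Last nonzero remainder: 800m+5600. Dividing through by 800 gives the monic gcd m+7.
Cancel m+7 from numerator and denominator to get the reduced form.

(−5m^2+15m−230)/(m^2−m−12)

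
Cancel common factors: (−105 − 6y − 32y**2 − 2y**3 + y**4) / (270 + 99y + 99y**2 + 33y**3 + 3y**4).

Apply the Euclidean algorithm:
  y**4 − 2y**3 − 32y**2 − 6y − 105 = (1/3)(3y**4 + 33y**3 + 99y**2 + 99y + 270) + (−13y**3 − 65y**2 − 39y − 195)
  3y**4 + 33y**3 + 99y**2 + 99y + 270 = (−(3/13)y − 18/13)(−13y**3 − 65y**2 − 39y − 195) + (0)
Last nonzero remainder: −13y**3 − 65y**2 − 39y − 195. Dividing through by −13 gives the monic gcd y**3 + 5y**2 + 3y + 15.
Cancel y**3 + 5y**2 + 3y + 15 from numerator and denominator to get the reduced form.

(−7 + y)/(18 + 3y)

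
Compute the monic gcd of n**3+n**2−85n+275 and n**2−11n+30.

n−5

Repeated division with remainder:
  n**3+n**2−85n+275 = (n+12)(n**2−11n+30) + (17n−85)
  n**2−11n+30 = ((1/17)n−6/17)(17n−85) + (0)
Last nonzero remainder: 17n−85. Dividing through by 17 gives the monic gcd n−5.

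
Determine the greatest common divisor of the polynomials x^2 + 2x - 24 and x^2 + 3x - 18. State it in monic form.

Euclidean algorithm in ℚ[x]:
  x^2 + 2x - 24 = (x^2 + 3x - 18) + (-x - 6)
  x^2 + 3x - 18 = (-x + 3)(-x - 6) + (0)
Last nonzero remainder: -x - 6. Dividing through by -1 gives the monic gcd x + 6.

x + 6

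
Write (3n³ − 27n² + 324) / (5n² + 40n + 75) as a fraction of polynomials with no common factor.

Repeated division with remainder:
  3n³ − 27n² + 324 = ((3/5)n − 51/5)(5n² + 40n + 75) + (363n + 1089)
  5n² + 40n + 75 = ((5/363)n + 25/363)(363n + 1089) + (0)
Last nonzero remainder: 363n + 1089. Dividing through by 363 gives the monic gcd n + 3.
Cancel n + 3 from numerator and denominator to get the reduced form.

(3n² − 36n + 108)/(5n + 25)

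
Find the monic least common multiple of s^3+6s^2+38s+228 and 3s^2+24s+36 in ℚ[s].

s^4+8s^3+50s^2+304s+456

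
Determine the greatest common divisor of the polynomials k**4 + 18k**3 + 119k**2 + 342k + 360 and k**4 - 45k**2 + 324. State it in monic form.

k**2 + 9k + 18

Euclidean algorithm in ℚ[k]:
  k**4 + 18k**3 + 119k**2 + 342k + 360 = (k**4 - 45k**2 + 324) + (18k**3 + 164k**2 + 342k + 36)
  k**4 - 45k**2 + 324 = ((1/18)k - 41/81)(18k**3 + 164k**2 + 342k + 36) + ((1540/81)k**2 + (1540/9)k + 3080/9)
  18k**3 + 164k**2 + 342k + 36 = ((729/770)k + 81/770)((1540/81)k**2 + (1540/9)k + 3080/9) + (0)
Last nonzero remainder: (1540/81)k**2 + (1540/9)k + 3080/9. Dividing through by 1540/81 gives the monic gcd k**2 + 9k + 18.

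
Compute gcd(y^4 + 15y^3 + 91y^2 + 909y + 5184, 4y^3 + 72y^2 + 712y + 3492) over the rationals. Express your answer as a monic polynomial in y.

Euclidean algorithm in ℚ[y]:
  y^4 + 15y^3 + 91y^2 + 909y + 5184 = ((1/4)y - 3/4)(4y^3 + 72y^2 + 712y + 3492) + (-33y^2 + 570y + 7803)
  4y^3 + 72y^2 + 712y + 3492 = (-(4/33)y - 1552/363)(-33y^2 + 570y + 7803) + ((495476/121)y + 4459284/121)
  -33y^2 + 570y + 7803 = (-(3993/495476)y + 104907/495476)((495476/121)y + 4459284/121) + (0)
Last nonzero remainder: (495476/121)y + 4459284/121. Dividing through by 495476/121 gives the monic gcd y + 9.

y + 9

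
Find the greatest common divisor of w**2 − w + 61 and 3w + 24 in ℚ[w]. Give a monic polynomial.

Euclidean algorithm in ℚ[w]:
  w**2 − w + 61 = ((1/3)w − 3)(3w + 24) + (133)
  3w + 24 = ((3/133)w + 24/133)(133) + (0)
The last nonzero remainder is the constant 133, so the polynomials are coprime and gcd = 1.

1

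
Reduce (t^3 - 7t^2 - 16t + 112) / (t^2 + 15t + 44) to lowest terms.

(t^2 - 11t + 28)/(t + 11)

Apply the Euclidean algorithm:
  t^3 - 7t^2 - 16t + 112 = (t - 22)(t^2 + 15t + 44) + (270t + 1080)
  t^2 + 15t + 44 = ((1/270)t + 11/270)(270t + 1080) + (0)
Last nonzero remainder: 270t + 1080. Dividing through by 270 gives the monic gcd t + 4.
Cancel t + 4 from numerator and denominator to get the reduced form.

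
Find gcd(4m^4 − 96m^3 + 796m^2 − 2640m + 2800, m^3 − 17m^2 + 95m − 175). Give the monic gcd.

By polynomial division,
  4m^4 − 96m^3 + 796m^2 − 2640m + 2800 = (4m − 28)(m^3 − 17m^2 + 95m − 175) + (−60m^2 + 720m − 2100)
  m^3 − 17m^2 + 95m − 175 = (−(1/60)m + 1/12)(−60m^2 + 720m − 2100) + (0)
Last nonzero remainder: −60m^2 + 720m − 2100. Dividing through by −60 gives the monic gcd m^2 − 12m + 35.

m^2 − 12m + 35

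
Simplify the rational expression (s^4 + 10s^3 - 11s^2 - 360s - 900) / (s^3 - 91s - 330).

(s^2 - s - 30)/(s - 11)

By polynomial division,
  s^4 + 10s^3 - 11s^2 - 360s - 900 = (s + 10)(s^3 - 91s - 330) + (80s^2 + 880s + 2400)
  s^3 - 91s - 330 = ((1/80)s - 11/80)(80s^2 + 880s + 2400) + (0)
Last nonzero remainder: 80s^2 + 880s + 2400. Dividing through by 80 gives the monic gcd s^2 + 11s + 30.
Cancel s^2 + 11s + 30 from numerator and denominator to get the reduced form.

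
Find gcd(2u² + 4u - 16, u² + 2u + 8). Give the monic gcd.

1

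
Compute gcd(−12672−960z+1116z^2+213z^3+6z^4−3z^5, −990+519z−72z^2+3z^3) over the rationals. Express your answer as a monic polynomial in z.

33−14z+z^2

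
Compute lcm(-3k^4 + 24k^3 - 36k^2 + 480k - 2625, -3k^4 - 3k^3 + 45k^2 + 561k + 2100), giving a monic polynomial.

k^5 - 4k^4 - 20k^3 - 112k^2 + 235k + 3500

Apply the Euclidean algorithm:
  -3k^4 + 24k^3 - 36k^2 + 480k - 2625 = (-3k^4 - 3k^3 + 45k^2 + 561k + 2100) + (27k^3 - 81k^2 - 81k - 4725)
  -3k^4 - 3k^3 + 45k^2 + 561k + 2100 = (-(1/9)k - 4/9)(27k^3 - 81k^2 - 81k - 4725) + (0)
Last nonzero remainder: 27k^3 - 81k^2 - 81k - 4725. Dividing through by 27 gives the monic gcd k^3 - 3k^2 - 3k - 175.
Then lcm(f, g) = f·g / gcd(f, g); expanding and making the result monic gives the answer.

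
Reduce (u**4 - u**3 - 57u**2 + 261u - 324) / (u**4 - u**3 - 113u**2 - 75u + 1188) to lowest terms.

Euclidean algorithm in ℚ[u]:
  u**4 - u**3 - 57u**2 + 261u - 324 = (u**4 - u**3 - 113u**2 - 75u + 1188) + (56u**2 + 336u - 1512)
  u**4 - u**3 - 113u**2 - 75u + 1188 = ((1/56)u**2 - (1/8)u - 11/14)(56u**2 + 336u - 1512) + (0)
Last nonzero remainder: 56u**2 + 336u - 1512. Dividing through by 56 gives the monic gcd u**2 + 6u - 27.
Cancel u**2 + 6u - 27 from numerator and denominator to get the reduced form.

(u**2 - 7u + 12)/(u**2 - 7u - 44)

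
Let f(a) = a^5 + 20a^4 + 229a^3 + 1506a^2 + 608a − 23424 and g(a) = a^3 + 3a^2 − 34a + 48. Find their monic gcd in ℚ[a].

a^2 + 5a − 24

Repeated division with remainder:
  a^5 + 20a^4 + 229a^3 + 1506a^2 + 608a − 23424 = (a^2 + 17a + 212)(a^3 + 3a^2 − 34a + 48) + (1400a^2 + 7000a − 33600)
  a^3 + 3a^2 − 34a + 48 = ((1/1400)a − 1/700)(1400a^2 + 7000a − 33600) + (0)
Last nonzero remainder: 1400a^2 + 7000a − 33600. Dividing through by 1400 gives the monic gcd a^2 + 5a − 24.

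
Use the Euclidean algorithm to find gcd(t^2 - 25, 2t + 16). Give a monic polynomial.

By polynomial division,
  t^2 - 25 = ((1/2)t - 4)(2t + 16) + (39)
  2t + 16 = ((2/39)t + 16/39)(39) + (0)
The last nonzero remainder is the constant 39, so the polynomials are coprime and gcd = 1.

1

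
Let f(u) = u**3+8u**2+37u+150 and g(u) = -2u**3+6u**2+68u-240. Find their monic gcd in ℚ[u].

Euclidean algorithm in ℚ[u]:
  u**3+8u**2+37u+150 = (-1/2)(-2u**3+6u**2+68u-240) + (11u**2+71u+30)
  -2u**3+6u**2+68u-240 = (-(2/11)u+208/121)(11u**2+71u+30) + (-(5880/121)u-35280/121)
  11u**2+71u+30 = (-(1331/5880)u-121/1176)(-(5880/121)u-35280/121) + (0)
Last nonzero remainder: -(5880/121)u-35280/121. Dividing through by -5880/121 gives the monic gcd u+6.

u+6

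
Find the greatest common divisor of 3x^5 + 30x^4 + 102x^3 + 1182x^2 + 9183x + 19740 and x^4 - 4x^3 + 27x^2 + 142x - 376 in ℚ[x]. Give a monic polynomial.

x^3 - 2x^2 + 23x + 188

Apply the Euclidean algorithm:
  3x^5 + 30x^4 + 102x^3 + 1182x^2 + 9183x + 19740 = (3x + 42)(x^4 - 4x^3 + 27x^2 + 142x - 376) + (189x^3 - 378x^2 + 4347x + 35532)
  x^4 - 4x^3 + 27x^2 + 142x - 376 = ((1/189)x - 2/189)(189x^3 - 378x^2 + 4347x + 35532) + (0)
Last nonzero remainder: 189x^3 - 378x^2 + 4347x + 35532. Dividing through by 189 gives the monic gcd x^3 - 2x^2 + 23x + 188.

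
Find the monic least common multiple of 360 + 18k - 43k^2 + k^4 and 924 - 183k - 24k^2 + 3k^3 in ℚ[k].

Euclidean algorithm in ℚ[k]:
  k^4 - 43k^2 + 18k + 360 = ((1/3)k + 8/3)(3k^3 - 24k^2 - 183k + 924) + (82k^2 + 198k - 2104)
  3k^3 - 24k^2 - 183k + 924 = ((3/82)k - 1281/3362)(82k^2 + 198k - 2104) + (-(51408/1681)k + 205632/1681)
  82k^2 + 198k - 2104 = (-(68921/25704)k - 442103/25704)(-(51408/1681)k + 205632/1681) + (0)
Last nonzero remainder: -(51408/1681)k + 205632/1681. Dividing through by -51408/1681 gives the monic gcd k - 4.
Then lcm(f, g) = f·g / gcd(f, g); expanding and making the result monic gives the answer.

-27720 - 2826k + 3599k^2 + 190k^3 - 120k^4 - 4k^5 + k^6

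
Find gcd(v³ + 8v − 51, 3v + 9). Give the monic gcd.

1

By polynomial division,
  v³ + 8v − 51 = ((1/3)v² − v + 17/3)(3v + 9) + (−102)
  3v + 9 = (−(1/34)v − 3/34)(−102) + (0)
The last nonzero remainder is the constant −102, so the polynomials are coprime and gcd = 1.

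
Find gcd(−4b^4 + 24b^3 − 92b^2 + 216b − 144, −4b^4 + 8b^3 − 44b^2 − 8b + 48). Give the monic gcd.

Euclidean algorithm in ℚ[b]:
  −4b^4 + 24b^3 − 92b^2 + 216b − 144 = (−4b^4 + 8b^3 − 44b^2 − 8b + 48) + (16b^3 − 48b^2 + 224b − 192)
  −4b^4 + 8b^3 − 44b^2 − 8b + 48 = (−(1/4)b − 1/4)(16b^3 − 48b^2 + 224b − 192) + (0)
Last nonzero remainder: 16b^3 − 48b^2 + 224b − 192. Dividing through by 16 gives the monic gcd b^3 − 3b^2 + 14b − 12.

b^3 − 3b^2 + 14b − 12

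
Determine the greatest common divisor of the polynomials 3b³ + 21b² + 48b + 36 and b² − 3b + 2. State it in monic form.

1

Apply the Euclidean algorithm:
  3b³ + 21b² + 48b + 36 = (3b + 30)(b² − 3b + 2) + (132b − 24)
  b² − 3b + 2 = ((1/132)b − 31/1452)(132b − 24) + (180/121)
  132b − 24 = ((1331/15)b − 242/15)(180/121) + (0)
The last nonzero remainder is the constant 180/121, so the polynomials are coprime and gcd = 1.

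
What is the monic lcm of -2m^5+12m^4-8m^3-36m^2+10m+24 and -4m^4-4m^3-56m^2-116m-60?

Repeated division with remainder:
  -2m^5+12m^4-8m^3-36m^2+10m+24 = ((1/2)m-7/2)(-4m^4-4m^3-56m^2-116m-60) + (6m^3-174m^2-366m-186)
  -4m^4-4m^3-56m^2-116m-60 = (-(2/3)m-20)(6m^3-174m^2-366m-186) + (-3780m^2-7560m-3780)
  6m^3-174m^2-366m-186 = (-(1/630)m+31/630)(-3780m^2-7560m-3780) + (0)
Last nonzero remainder: -3780m^2-7560m-3780. Dividing through by -3780 gives the monic gcd m^2+2m+1.
Then lcm(f, g) = f·g / gcd(f, g); expanding and making the result monic gives the answer.

m^7-7m^6+25m^5-76m^4+37m^3+263m^2-63m-180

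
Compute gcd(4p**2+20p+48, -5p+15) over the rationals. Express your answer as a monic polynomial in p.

By polynomial division,
  4p**2+20p+48 = (-(4/5)p-32/5)(-5p+15) + (144)
  -5p+15 = (-(5/144)p+5/48)(144) + (0)
The last nonzero remainder is the constant 144, so the polynomials are coprime and gcd = 1.

1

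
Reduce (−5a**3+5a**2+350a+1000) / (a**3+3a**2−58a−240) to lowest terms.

Apply the Euclidean algorithm:
  −5a**3+5a**2+350a+1000 = (−5)(a**3+3a**2−58a−240) + (20a**2+60a−200)
  a**3+3a**2−58a−240 = ((1/20)a)(20a**2+60a−200) + (−48a−240)
  20a**2+60a−200 = (−(5/12)a+5/6)(−48a−240) + (0)
Last nonzero remainder: −48a−240. Dividing through by −48 gives the monic gcd a+5.
Cancel a+5 from numerator and denominator to get the reduced form.

(−5a**2+30a+200)/(a**2−2a−48)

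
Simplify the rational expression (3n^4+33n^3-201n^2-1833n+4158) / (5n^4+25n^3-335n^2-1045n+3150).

Repeated division with remainder:
  3n^4+33n^3-201n^2-1833n+4158 = (3/5)(5n^4+25n^3-335n^2-1045n+3150) + (18n^3-1206n+2268)
  5n^4+25n^3-335n^2-1045n+3150 = ((5/18)n+25/18)(18n^3-1206n+2268) + (0)
Last nonzero remainder: 18n^3-1206n+2268. Dividing through by 18 gives the monic gcd n^3-67n+126.
Cancel n^3-67n+126 from numerator and denominator to get the reduced form.

(3n+33)/(5n+25)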